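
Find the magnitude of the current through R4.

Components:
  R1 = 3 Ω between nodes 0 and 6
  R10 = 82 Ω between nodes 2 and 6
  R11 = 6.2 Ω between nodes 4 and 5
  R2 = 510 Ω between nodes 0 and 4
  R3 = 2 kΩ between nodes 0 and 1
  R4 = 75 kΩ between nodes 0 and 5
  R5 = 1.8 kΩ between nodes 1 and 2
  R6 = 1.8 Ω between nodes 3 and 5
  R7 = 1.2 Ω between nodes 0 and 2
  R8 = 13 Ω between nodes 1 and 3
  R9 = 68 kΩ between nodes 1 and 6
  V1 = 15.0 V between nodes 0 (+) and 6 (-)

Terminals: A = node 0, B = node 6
Nodal analysis, taking node 6 as the 0 V reference.
Source V1 fixes V_0 = 15 V.
KCL at each unknown node (sum of currents leaving = 0; resistances in Ω):
  Node 1: (V_1 - 15)/2000 + (V_1 - V_2)/1800 + (V_1 - V_3)/13 + (V_1 - 0)/68000 = 0
  Node 2: (V_2 - V_1)/1800 + (V_2 - 15)/1.2 + (V_2 - 0)/82 = 0
  Node 3: (V_3 - V_5)/1.8 + (V_3 - V_1)/13 = 0
  Node 4: (V_4 - 15)/510 + (V_4 - V_5)/6.2 = 0
  Node 5: (V_5 - 15)/75000 + (V_5 - V_3)/1.8 + (V_5 - V_4)/6.2 = 0
Collecting terms (coefficients in siemens):
  0.07799·V_1 - 0.0005556·V_2 - 0.07692·V_3 = 0.0075
  0.8461·V_2 - 0.0005556·V_1 = 12.5
  0.6325·V_3 - 0.07692·V_1 - 0.5556·V_5 = 0
  0.1633·V_4 - 0.1613·V_5 = 0.02941
  0.7169·V_5 - 0.5556·V_3 - 0.1613·V_4 = 0.0002
Solving these 5 simultaneous equations (Gaussian elimination) gives:
  V_1 = 14.89 V, V_2 = 14.78 V, V_3 = 14.89 V, V_4 = 14.89 V
  V_5 = 14.89 V
I_R4 = (V_0 - V_5)/R4 = (15 - 14.89)/75000 = 0.000001489 A
|I_R4| = 0.000001489 A

Final answer: |I_R4| = 1.489e-06 A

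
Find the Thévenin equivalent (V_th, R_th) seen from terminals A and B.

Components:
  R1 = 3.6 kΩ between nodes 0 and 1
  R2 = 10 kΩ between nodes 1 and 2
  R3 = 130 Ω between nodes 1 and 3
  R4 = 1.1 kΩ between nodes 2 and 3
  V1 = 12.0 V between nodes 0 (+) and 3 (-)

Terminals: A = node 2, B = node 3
Step 1 — V_th is the open-circuit voltage V_A - V_B (nothing connected across the terminals).
Nodal analysis, taking node 3 as the 0 V reference.
Source V1 fixes V_0 = 12 V.
KCL at each unknown node (sum of currents leaving = 0; resistances in Ω):
  Node 1: (V_1 - 12)/3600 + (V_1 - V_2)/10000 + (V_1 - 0)/130 = 0
  Node 2: (V_2 - V_1)/10000 + (V_2 - 0)/1100 = 0
Collecting terms (coefficients in siemens):
  0.00807·V_1 - 0.0001·V_2 = 0.003333
  0.001009·V_2 - 0.0001·V_1 = 0
Determinant D = (0.00807)(0.001009) - (-0.0001)(-0.0001) = 0.000008133
V_1 = [(0.003333)(0.001009) - (-0.0001)(0)]/D = 0.4136 V
V_2 = [(0.00807)(0) - (0.003333)(-0.0001)]/D = 0.04098 V
V_th = V_2 - V_3 = 0.04098 - 0 = 0.04098 V
Step 2 — R_th: zero the source — replace V1 by a short circuit (node 3 merges into node 0) — and find the resistance seen between A (node 2) and B (node 0).
Reduce the network between node 2 (A) and node 0 (B) by series/parallel combination:
  Rp1 = R1 ‖ R3 (parallel, both between nodes 0 and 1) = 1/(1/3600 + 1/130) = 125.5 Ω
  Rs1 = R2 + Rp1 (series, joined only at node 1) = 10000 + 125.5 = 10130 Ω
  Rp2 = R4 ‖ Rs1 (parallel, both between nodes 0 and 2) = 1/(1/1100 + 1/10130) = 992.2 Ω
R_th = 992.2 Ω

Final answer: V_th = 0.04098 V, R_th = 992.2 Ω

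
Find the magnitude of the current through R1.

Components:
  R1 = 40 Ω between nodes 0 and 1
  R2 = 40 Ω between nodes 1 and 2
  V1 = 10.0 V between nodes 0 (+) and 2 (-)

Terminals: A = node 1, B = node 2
Nodal analysis, taking node 2 as the 0 V reference.
Source V1 fixes V_0 = 10 V.
KCL at each unknown node (sum of currents leaving = 0; resistances in Ω):
  Node 1: (V_1 - 10)/40 + (V_1 - 0)/40 = 0
Collecting terms: 0.05 × V_1 = 0.25  =>  V_1 = 5 V
I_R1 = (V_0 - V_1)/R1 = (10 - 5)/40 = 0.125 A
|I_R1| = 0.125 A

Final answer: |I_R1| = 0.125 A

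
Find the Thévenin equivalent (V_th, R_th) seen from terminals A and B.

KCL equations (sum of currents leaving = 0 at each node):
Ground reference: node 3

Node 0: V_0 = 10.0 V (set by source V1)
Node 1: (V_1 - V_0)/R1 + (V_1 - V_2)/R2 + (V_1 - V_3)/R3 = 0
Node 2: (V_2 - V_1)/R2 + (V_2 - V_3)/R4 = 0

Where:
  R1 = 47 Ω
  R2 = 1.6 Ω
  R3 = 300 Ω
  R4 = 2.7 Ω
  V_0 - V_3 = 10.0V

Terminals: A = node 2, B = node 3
Step 1 — V_th is the open-circuit voltage V_A - V_B (nothing connected across the terminals).
Nodal analysis, taking node 3 as the 0 V reference.
Source V1 fixes V_0 = 10 V.
KCL at each unknown node (sum of currents leaving = 0; resistances in Ω):
  Node 1: (V_1 - 10)/47 + (V_1 - V_2)/1.6 + (V_1 - 0)/300 = 0
  Node 2: (V_2 - V_1)/1.6 + (V_2 - 0)/2.7 = 0
Collecting terms (coefficients in siemens):
  0.6496·V_1 - 0.625·V_2 = 0.2128
  0.9954·V_2 - 0.625·V_1 = 0
Determinant D = (0.6496)(0.9954) - (-0.625)(-0.625) = 0.256
V_1 = [(0.2128)(0.9954) - (-0.625)(0)]/D = 0.8273 V
V_2 = [(0.6496)(0) - (0.2128)(-0.625)]/D = 0.5195 V
V_th = V_2 - V_3 = 0.5195 - 0 = 0.5195 V
Step 2 — R_th: zero the source — replace V1 by a short circuit (node 3 merges into node 0) — and find the resistance seen between A (node 2) and B (node 0).
Reduce the network between node 2 (A) and node 0 (B) by series/parallel combination:
  Rp1 = R1 ‖ R3 (parallel, both between nodes 0 and 1) = 1/(1/47 + 1/300) = 40.63 Ω
  Rs1 = R2 + Rp1 (series, joined only at node 1) = 1.6 + 40.63 = 42.23 Ω
  Rp2 = R4 ‖ Rs1 (parallel, both between nodes 0 and 2) = 1/(1/2.7 + 1/42.23) = 2.538 Ω
R_th = 2.538 Ω

Final answer: V_th = 0.5195 V, R_th = 2.538 Ω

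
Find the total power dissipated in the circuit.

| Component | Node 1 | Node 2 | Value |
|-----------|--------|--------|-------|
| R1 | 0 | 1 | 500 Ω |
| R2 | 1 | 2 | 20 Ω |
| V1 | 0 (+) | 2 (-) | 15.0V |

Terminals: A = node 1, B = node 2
Nodal analysis, taking node 2 as the 0 V reference.
Source V1 fixes V_0 = 15 V.
KCL at each unknown node (sum of currents leaving = 0; resistances in Ω):
  Node 1: (V_1 - 15)/500 + (V_1 - 0)/20 = 0
Collecting terms: 0.052 × V_1 = 0.03  =>  V_1 = 0.5769 V
Power in each resistor, P = (ΔV)²/R:
  P_R1 = (15 - 0.5769)²/500 = 0.4161 W
  P_R2 = (0.5769 - 0)²/20 = 0.01664 W
P_total = P_R1 + P_R2 = 0.4327 W

Final answer: 0.4327 W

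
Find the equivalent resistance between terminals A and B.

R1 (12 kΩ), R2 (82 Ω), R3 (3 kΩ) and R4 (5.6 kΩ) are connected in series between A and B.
Reduce the network between node 0 (A) and node 4 (B) by series/parallel combination:
  Rs1 = R1 + R2 (series, joined only at node 1) = 12000 + 82 = 12080 Ω
  Rs2 = R3 + Rs1 (series, joined only at node 2) = 3000 + 12080 = 15080 Ω
  Rs3 = R4 + Rs2 (series, joined only at node 3) = 5600 + 15080 = 20680 Ω
R_eq = 20.68 kΩ

Final answer: 20.68 kΩ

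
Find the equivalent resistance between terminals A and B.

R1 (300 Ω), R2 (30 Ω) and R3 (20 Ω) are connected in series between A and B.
Reduce the network between node 0 (A) and node 3 (B) by series/parallel combination:
  Rs1 = R1 + R2 (series, joined only at node 1) = 300 + 30 = 330 Ω
  Rs2 = R3 + Rs1 (series, joined only at node 2) = 20 + 330 = 350 Ω
R_eq = 350 Ω

Final answer: 350 Ω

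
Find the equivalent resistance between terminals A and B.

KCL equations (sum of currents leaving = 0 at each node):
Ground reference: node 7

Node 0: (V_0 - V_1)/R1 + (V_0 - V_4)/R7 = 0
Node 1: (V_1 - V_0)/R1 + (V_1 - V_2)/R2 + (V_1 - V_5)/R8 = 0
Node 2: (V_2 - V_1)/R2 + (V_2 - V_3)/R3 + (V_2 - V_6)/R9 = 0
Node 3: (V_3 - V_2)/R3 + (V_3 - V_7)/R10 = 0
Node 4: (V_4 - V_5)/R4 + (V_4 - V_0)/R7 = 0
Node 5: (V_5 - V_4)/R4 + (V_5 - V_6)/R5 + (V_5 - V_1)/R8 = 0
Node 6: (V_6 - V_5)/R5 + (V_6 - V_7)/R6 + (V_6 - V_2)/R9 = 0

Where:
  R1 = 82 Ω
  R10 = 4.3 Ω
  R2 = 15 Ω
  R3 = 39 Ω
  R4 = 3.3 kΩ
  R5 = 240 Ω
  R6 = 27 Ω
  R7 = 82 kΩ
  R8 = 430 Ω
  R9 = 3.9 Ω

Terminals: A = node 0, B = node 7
The network is not a plain series/parallel combination. Inject a 1 A test current into terminal A (node 0) and return it from terminal B (node 7); then R_eq = V_A / (1 A).
Nodal analysis, taking node 7 as the 0 V reference.
Current source I_test pushes 1 A into node 0 and draws it out of node 7.
KCL at each unknown node (sum of currents leaving = 0; resistances in Ω):
  Node 0: (V_0 - V_1)/82 + (V_0 - V_4)/82000 - 1 = 0
  Node 1: (V_1 - V_0)/82 + (V_1 - V_2)/15 + (V_1 - V_5)/430 = 0
  Node 2: (V_2 - V_1)/15 + (V_2 - V_3)/39 + (V_2 - V_6)/3.9 = 0
  Node 3: (V_3 - V_2)/39 + (V_3 - 0)/4.3 = 0
  Node 4: (V_4 - V_0)/82000 + (V_4 - V_5)/3300 = 0
  Node 5: (V_5 - V_1)/430 + (V_5 - V_4)/3300 + (V_5 - V_6)/240 = 0
  Node 6: (V_6 - V_2)/3.9 + (V_6 - V_5)/240 + (V_6 - 0)/27 = 0
Collecting terms (coefficients in siemens):
  0.01221·V_0 - 0.0122·V_1 - 0.0000122·V_4 = 1
  0.08119·V_1 - 0.0122·V_0 - 0.06667·V_2 - 0.002326·V_5 = 0
  0.3487·V_2 - 0.06667·V_1 - 0.02564·V_3 - 0.2564·V_6 = 0
  0.2582·V_3 - 0.02564·V_2 = 0
  0.0003152·V_4 - 0.0000122·V_0 - 0.000303·V_5 = 0
  0.006795·V_5 - 0.002326·V_1 - 0.000303·V_4 - 0.004167·V_6 = 0
  0.2976·V_6 - 0.2564·V_2 - 0.004167·V_5 = 0
Solving these 7 simultaneous equations (Gaussian elimination) gives:
  V_0 = 114.5 V, V_1 = 32.59 V, V_2 = 17.97 V, V_3 = 1.785 V
  V_4 = 25.55 V, V_5 = 21.98 V, V_6 = 15.79 V
R_eq = V_0 / 1 A = 114.5 Ω

Final answer: 114.5 Ω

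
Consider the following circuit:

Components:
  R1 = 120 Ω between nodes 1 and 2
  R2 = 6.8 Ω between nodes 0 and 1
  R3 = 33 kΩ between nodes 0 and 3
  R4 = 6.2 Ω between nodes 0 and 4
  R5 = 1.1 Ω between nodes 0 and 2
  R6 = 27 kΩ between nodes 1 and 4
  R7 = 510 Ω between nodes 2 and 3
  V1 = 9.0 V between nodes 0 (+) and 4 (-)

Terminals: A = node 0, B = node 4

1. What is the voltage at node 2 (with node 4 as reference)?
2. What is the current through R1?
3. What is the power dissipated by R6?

Nodal analysis, taking node 4 as the 0 V reference.
Source V1 fixes V_0 = 9 V.
KCL at each unknown node (sum of currents leaving = 0; resistances in Ω):
  Node 1: (V_1 - V_2)/120 + (V_1 - 9)/6.8 + (V_1 - 0)/27000 = 0
  Node 2: (V_2 - V_1)/120 + (V_2 - 9)/1.1 + (V_2 - V_3)/510 = 0
  Node 3: (V_3 - 9)/33000 + (V_3 - V_2)/510 = 0
Collecting terms (coefficients in siemens):
  0.1554·V_1 - 0.008333·V_2 = 1.324
  0.9194·V_2 - 0.008333·V_1 - 0.001961·V_3 = 8.182
  0.001991·V_3 - 0.001961·V_2 = 0.0002727
Solving these 3 simultaneous equations (Gaussian elimination) gives:
  V_1 = 8.998 V, V_2 = 9 V, V_3 = 9 V
Part 1:
  Read off the nodal solution: V_2 = 9 V
Part 2:
  I_R1 = (V_1 - V_2)/R1 = (8.998 - 9)/120 = -0.00001772 A
  Magnitude: I_R1 = 0.00001772 A
Part 3:
  I_R6 = (V_1 - V_4)/R6 = (8.998 - 0)/27000 = 0.0003333 A
  P_R6 = I_R6² × R6 = (0.0003333)² × 27000 = 0.002999 W

Final answers:
1. V_2 = 9 V
2. I_R1 = 1.772e-05 A
3. P_R6 = 0.002999 W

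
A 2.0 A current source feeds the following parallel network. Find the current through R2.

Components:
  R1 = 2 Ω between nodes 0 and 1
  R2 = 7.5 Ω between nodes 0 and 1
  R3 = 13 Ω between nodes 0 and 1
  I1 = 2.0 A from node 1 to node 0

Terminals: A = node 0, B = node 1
All resistors sit directly between nodes 0 and 1, so they are in parallel and share one voltage V; the full source current 2 A splits among them.
1/R_par = 1/2 + 1/7.5 + 1/13 = 0.7103 S  =>  R_par = 1.408 Ω
V = I × R_par = 2 × 1.408 = 2.816 V
I_R2 = V/R2 = 2.816/7.5 = 0.3755 A

Final answer: 0.3755 A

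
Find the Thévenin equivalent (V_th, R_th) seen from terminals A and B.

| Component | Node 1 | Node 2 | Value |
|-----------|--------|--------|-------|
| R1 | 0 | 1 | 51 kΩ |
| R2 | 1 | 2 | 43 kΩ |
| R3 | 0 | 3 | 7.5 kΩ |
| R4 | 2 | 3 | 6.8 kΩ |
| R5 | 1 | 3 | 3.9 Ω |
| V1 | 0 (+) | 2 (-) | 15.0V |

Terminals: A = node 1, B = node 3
Step 1 — V_th is the open-circuit voltage V_A - V_B (nothing connected across the terminals).
Nodal analysis, taking node 2 as the 0 V reference.
Source V1 fixes V_0 = 15 V.
KCL at each unknown node (sum of currents leaving = 0; resistances in Ω):
  Node 1: (V_1 - 15)/51000 + (V_1 - 0)/43000 + (V_1 - V_3)/3.9 = 0
  Node 3: (V_3 - 15)/7500 + (V_3 - 0)/6800 + (V_3 - V_1)/3.9 = 0
Collecting terms (coefficients in siemens):
  0.2565·V_1 - 0.2564·V_3 = 0.0002941
  0.2567·V_3 - 0.2564·V_1 = 0.002
Determinant D = (0.2565)(0.2567) - (-0.2564)(-0.2564) = 0.0000829
V_1 = [(0.0002941)(0.2567) - (-0.2564)(0.002)]/D = 7.097 V
V_3 = [(0.2565)(0.002) - (0.0002941)(-0.2564)]/D = 7.097 V
V_th = V_1 - V_3 = 7.097 - 7.097 = -0.00003931 V
Step 2 — R_th: zero the source — replace V1 by a short circuit (node 2 merges into node 0) — and find the resistance seen between A (node 1) and B (node 3).
Reduce the network between node 1 (A) and node 3 (B) by series/parallel combination:
  Rp1 = R1 ‖ R2 (parallel, both between nodes 0 and 1) = 1/(1/51000 + 1/43000) = 23330 Ω
  Rp2 = R3 ‖ R4 (parallel, both between nodes 0 and 3) = 1/(1/7500 + 1/6800) = 3566 Ω
  Rs1 = Rp1 + Rp2 (series, joined only at node 0) = 23330 + 3566 = 26900 Ω
  Rp3 = R5 ‖ Rs1 (parallel, both between nodes 1 and 3) = 1/(1/3.9 + 1/26900) = 3.899 Ω
R_th = 3.899 Ω

Final answer: V_th = -3.931e-05 V, R_th = 3.899 Ω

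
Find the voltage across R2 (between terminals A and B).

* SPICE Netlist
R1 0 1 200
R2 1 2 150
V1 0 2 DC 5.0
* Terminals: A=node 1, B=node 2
R1 and R2 are in series across V1 (node 0 → node 1 → node 2), and the output A–B is taken across R2, so this is a voltage divider.
Series current: I = V1/(R1 + R2) = 5/(200 + 150) = 5/350 = 0.01429 A
V_R2 = I × R2 = V1 × R2/(R1 + R2) = 5 × 150/350 = 2.143 V

Final answer: 2.143 V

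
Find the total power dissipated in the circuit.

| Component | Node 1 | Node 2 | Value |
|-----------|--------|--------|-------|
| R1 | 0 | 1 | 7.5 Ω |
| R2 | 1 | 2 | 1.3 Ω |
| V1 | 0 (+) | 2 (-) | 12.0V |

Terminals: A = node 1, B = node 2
Nodal analysis, taking node 2 as the 0 V reference.
Source V1 fixes V_0 = 12 V.
KCL at each unknown node (sum of currents leaving = 0; resistances in Ω):
  Node 1: (V_1 - 12)/7.5 + (V_1 - 0)/1.3 = 0
Collecting terms: 0.9026 × V_1 = 1.6  =>  V_1 = 1.773 V
Power in each resistor, P = (ΔV)²/R:
  P_R1 = (12 - 1.773)²/7.5 = 13.95 W
  P_R2 = (1.773 - 0)²/1.3 = 2.417 W
P_total = P_R1 + P_R2 = 16.36 W

Final answer: 16.36 W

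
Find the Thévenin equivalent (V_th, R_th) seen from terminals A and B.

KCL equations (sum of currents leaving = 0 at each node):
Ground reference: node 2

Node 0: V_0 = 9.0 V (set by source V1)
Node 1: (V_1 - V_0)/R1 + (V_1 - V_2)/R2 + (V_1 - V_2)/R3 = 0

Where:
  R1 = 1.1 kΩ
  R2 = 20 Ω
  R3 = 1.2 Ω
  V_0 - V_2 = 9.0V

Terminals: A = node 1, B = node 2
Step 1 — V_th is the open-circuit voltage V_A - V_B (nothing connected across the terminals).
Nodal analysis, taking node 2 as the 0 V reference.
Source V1 fixes V_0 = 9 V.
KCL at each unknown node (sum of currents leaving = 0; resistances in Ω):
  Node 1: (V_1 - 9)/1100 + (V_1 - 0)/20 + (V_1 - 0)/1.2 = 0
Collecting terms: 0.8842 × V_1 = 0.008182  =>  V_1 = 0.009253 V
V_th = V_1 - V_2 = 0.009253 - 0 = 0.009253 V
Step 2 — R_th: zero the source — replace V1 by a short circuit (node 2 merges into node 0) — and find the resistance seen between A (node 1) and B (node 0).
Reduce the network between node 1 (A) and node 0 (B) by series/parallel combination:
  Rp1 = R1 ‖ R2 ‖ R3 (parallel, all between nodes 0 and 1) = 1/(1/1100 + 1/20 + 1/1.2) = 1.131 Ω
R_th = 1.131 Ω

Final answer: V_th = 0.009253 V, R_th = 1.131 Ω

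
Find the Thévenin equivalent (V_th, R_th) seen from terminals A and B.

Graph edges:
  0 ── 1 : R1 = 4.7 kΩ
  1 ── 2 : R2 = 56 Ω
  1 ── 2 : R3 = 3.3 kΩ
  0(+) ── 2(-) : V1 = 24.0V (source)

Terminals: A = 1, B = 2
Step 1 — V_th is the open-circuit voltage V_A - V_B (nothing connected across the terminals).
Nodal analysis, taking node 2 as the 0 V reference.
Source V1 fixes V_0 = 24 V.
KCL at each unknown node (sum of currents leaving = 0; resistances in Ω):
  Node 1: (V_1 - 24)/4700 + (V_1 - 0)/56 + (V_1 - 0)/3300 = 0
Collecting terms: 0.01837 × V_1 = 0.005106  =>  V_1 = 0.2779 V
V_th = V_1 - V_2 = 0.2779 - 0 = 0.2779 V
Step 2 — R_th: zero the source — replace V1 by a short circuit (node 2 merges into node 0) — and find the resistance seen between A (node 1) and B (node 0).
Reduce the network between node 1 (A) and node 0 (B) by series/parallel combination:
  Rp1 = R1 ‖ R2 ‖ R3 (parallel, all between nodes 0 and 1) = 1/(1/4700 + 1/56 + 1/3300) = 54.43 Ω
R_th = 54.43 Ω

Final answer: V_th = 0.2779 V, R_th = 54.43 Ω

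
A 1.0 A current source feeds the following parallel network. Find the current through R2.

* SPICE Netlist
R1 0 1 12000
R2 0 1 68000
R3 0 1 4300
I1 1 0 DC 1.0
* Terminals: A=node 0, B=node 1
All resistors sit directly between nodes 0 and 1, so they are in parallel and share one voltage V; the full source current 1 A splits among them.
1/R_par = 1/12000 + 1/68000 + 1/4300 = 0.0003306 S  =>  R_par = 3025 Ω
V = I × R_par = 1 × 3025 = 3025 V
I_R2 = V/R2 = 3025/68000 = 0.04448 A

Final answer: 0.04448 A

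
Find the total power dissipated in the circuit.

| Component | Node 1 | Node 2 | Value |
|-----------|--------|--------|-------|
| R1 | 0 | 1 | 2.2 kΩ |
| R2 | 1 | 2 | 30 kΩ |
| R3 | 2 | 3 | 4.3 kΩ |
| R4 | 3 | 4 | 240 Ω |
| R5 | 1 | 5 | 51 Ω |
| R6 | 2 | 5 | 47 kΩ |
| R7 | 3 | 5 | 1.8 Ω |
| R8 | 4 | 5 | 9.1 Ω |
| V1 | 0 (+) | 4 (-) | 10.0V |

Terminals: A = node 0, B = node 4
Nodal analysis, taking node 4 as the 0 V reference.
Source V1 fixes V_0 = 10 V.
KCL at each unknown node (sum of currents leaving = 0; resistances in Ω):
  Node 1: (V_1 - 10)/2200 + (V_1 - V_2)/30000 + (V_1 - V_5)/51 = 0
  Node 2: (V_2 - V_1)/30000 + (V_2 - V_3)/4300 + (V_2 - V_5)/47000 = 0
  Node 3: (V_3 - V_2)/4300 + (V_3 - 0)/240 + (V_3 - V_5)/1.8 = 0
  Node 5: (V_5 - V_1)/51 + (V_5 - V_2)/47000 + (V_5 - V_3)/1.8 + (V_5 - 0)/9.1 = 0
Collecting terms (coefficients in siemens):
  0.0201·V_1 - 0.00003333·V_2 - 0.01961·V_5 = 0.004545
  0.0002872·V_2 - 0.00003333·V_1 - 0.0002326·V_3 - 0.00002128·V_5 = 0
  0.56·V_3 - 0.0002326·V_2 - 0.5556·V_5 = 0
  0.6851·V_5 - 0.01961·V_1 - 0.00002128·V_2 - 0.5556·V_3 = 0
Solving these 4 simultaneous equations (Gaussian elimination) gives:
  V_1 = 0.2642 V, V_2 = 0.06474 V, V_3 = 0.03853 V, V_5 = 0.03881 V
Power in each resistor, P = (ΔV)²/R:
  P_R1 = (10 - 0.2642)²/2200 = 0.04308 W
  P_R2 = (0.2642 - 0.06474)²/30000 = 0.000001326 W
  P_R3 = (0.06474 - 0.03853)²/4300 = 0.0000001598 W
  P_R4 = (0.03853 - 0)²/240 = 0.000006186 W
  P_R5 = (0.2642 - 0.03881)²/51 = 0.0009958 W
  P_R6 = (0.06474 - 0.03881)²/47000 = 0.00000001431 W
  P_R7 = (0.03853 - 0.03881)²/1.8 = 0.00000004294 W
  P_R8 = (0 - 0.03881)²/9.1 = 0.0001655 W
P_total = P_R1 + P_R2 + P_R3 + P_R4 + P_R5 + P_R6 + P_R7 + P_R8 = 0.04425 W

Final answer: 0.04425 W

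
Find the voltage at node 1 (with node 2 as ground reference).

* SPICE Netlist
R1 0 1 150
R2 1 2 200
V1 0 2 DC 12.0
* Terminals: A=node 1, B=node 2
Nodal analysis, taking node 2 as the 0 V reference.
Source V1 fixes V_0 = 12 V.
KCL at each unknown node (sum of currents leaving = 0; resistances in Ω):
  Node 1: (V_1 - 12)/150 + (V_1 - 0)/200 = 0
Collecting terms: 0.01167 × V_1 = 0.08  =>  V_1 = 6.857 V
The requested potential is V_1 = 6.857 V.

Final answer: V_1 = 6.857 V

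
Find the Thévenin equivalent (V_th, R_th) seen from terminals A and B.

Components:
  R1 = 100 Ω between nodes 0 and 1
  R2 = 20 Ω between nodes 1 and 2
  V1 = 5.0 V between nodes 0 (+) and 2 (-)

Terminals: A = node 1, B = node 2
Step 1 — V_th is the open-circuit voltage V_A - V_B (nothing connected across the terminals).
Nodal analysis, taking node 2 as the 0 V reference.
Source V1 fixes V_0 = 5 V.
KCL at each unknown node (sum of currents leaving = 0; resistances in Ω):
  Node 1: (V_1 - 5)/100 + (V_1 - 0)/20 = 0
Collecting terms: 0.06 × V_1 = 0.05  =>  V_1 = 0.8333 V
V_th = V_1 - V_2 = 0.8333 - 0 = 0.8333 V
Step 2 — R_th: zero the source — replace V1 by a short circuit (node 2 merges into node 0) — and find the resistance seen between A (node 1) and B (node 0).
Reduce the network between node 1 (A) and node 0 (B) by series/parallel combination:
  Rp1 = R1 ‖ R2 (parallel, both between nodes 0 and 1) = 1/(1/100 + 1/20) = 16.67 Ω
R_th = 16.67 Ω

Final answer: V_th = 0.8333 V, R_th = 16.67 Ω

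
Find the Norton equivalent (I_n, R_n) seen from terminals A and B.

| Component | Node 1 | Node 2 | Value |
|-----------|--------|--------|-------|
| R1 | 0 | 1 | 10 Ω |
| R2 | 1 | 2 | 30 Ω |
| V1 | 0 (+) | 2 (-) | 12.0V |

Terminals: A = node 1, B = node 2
Find the Thévenin equivalent first; then I_n = V_th/R_th and R_n = R_th.
Step 1 — V_th is the open-circuit voltage V_A - V_B (nothing connected across the terminals).
Nodal analysis, taking node 2 as the 0 V reference.
Source V1 fixes V_0 = 12 V.
KCL at each unknown node (sum of currents leaving = 0; resistances in Ω):
  Node 1: (V_1 - 12)/10 + (V_1 - 0)/30 = 0
Collecting terms: 0.1333 × V_1 = 1.2  =>  V_1 = 9 V
V_th = V_1 - V_2 = 9 - 0 = 9 V
Step 2 — R_th: zero the source — replace V1 by a short circuit (node 2 merges into node 0) — and find the resistance seen between A (node 1) and B (node 0).
Reduce the network between node 1 (A) and node 0 (B) by series/parallel combination:
  Rp1 = R1 ‖ R2 (parallel, both between nodes 0 and 1) = 1/(1/10 + 1/30) = 7.5 Ω
R_th = 7.5 Ω
I_n = V_th/R_th = 9/7.5 = 1.2 A, and R_n = R_th = 7.5 Ω

Final answer: I_n = 1.2 A, R_n = 7.5 Ω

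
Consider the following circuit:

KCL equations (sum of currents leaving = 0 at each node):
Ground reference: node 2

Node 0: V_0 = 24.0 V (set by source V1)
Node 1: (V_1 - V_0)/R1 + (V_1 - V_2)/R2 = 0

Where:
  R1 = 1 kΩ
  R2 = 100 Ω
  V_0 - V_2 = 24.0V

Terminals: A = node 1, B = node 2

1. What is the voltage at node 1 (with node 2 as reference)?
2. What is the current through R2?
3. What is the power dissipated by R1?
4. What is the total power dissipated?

Nodal analysis, taking node 2 as the 0 V reference.
Source V1 fixes V_0 = 24 V.
KCL at each unknown node (sum of currents leaving = 0; resistances in Ω):
  Node 1: (V_1 - 24)/1000 + (V_1 - 0)/100 = 0
Collecting terms: 0.011 × V_1 = 0.024  =>  V_1 = 2.182 V
Part 1:
  Read off the nodal solution: V_1 = 2.182 V
Part 2:
  I_R2 = (V_1 - V_2)/R2 = (2.182 - 0)/100 = 0.02182 A
  Magnitude: I_R2 = 0.02182 A
Part 3:
  I_R1 = (V_0 - V_1)/R1 = (24 - 2.182)/1000 = 0.02182 A
  P_R1 = I_R1² × R1 = (0.02182)² × 1000 = 0.476 W
Part 4:
  Power in each resistor, P = (ΔV)²/R:
    P_R1 = (24 - 2.182)²/1000 = 0.476 W
    P_R2 = (2.182 - 0)²/100 = 0.0476 W
  P_total = P_R1 + P_R2 = 0.5236 W

Final answers:
1. V_1 = 2.182 V
2. I_R2 = 0.02182 A
3. P_R1 = 0.476 W
4. P_total = 0.5236 W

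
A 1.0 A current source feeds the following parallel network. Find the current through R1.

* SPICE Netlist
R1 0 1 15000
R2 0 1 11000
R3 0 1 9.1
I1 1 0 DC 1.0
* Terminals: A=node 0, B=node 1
All resistors sit directly between nodes 0 and 1, so they are in parallel and share one voltage V; the full source current 1 A splits among them.
1/R_par = 1/15000 + 1/11000 + 1/9.1 = 0.11 S  =>  R_par = 9.087 Ω
V = I × R_par = 1 × 9.087 = 9.087 V
I_R1 = V/R1 = 9.087/15000 = 0.0006058 A

Final answer: 0.0006058 A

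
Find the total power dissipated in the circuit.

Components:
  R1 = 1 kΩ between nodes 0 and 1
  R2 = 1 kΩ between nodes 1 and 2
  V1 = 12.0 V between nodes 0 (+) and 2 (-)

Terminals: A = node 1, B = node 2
Nodal analysis, taking node 2 as the 0 V reference.
Source V1 fixes V_0 = 12 V.
KCL at each unknown node (sum of currents leaving = 0; resistances in Ω):
  Node 1: (V_1 - 12)/1000 + (V_1 - 0)/1000 = 0
Collecting terms: 0.002 × V_1 = 0.012  =>  V_1 = 6 V
Power in each resistor, P = (ΔV)²/R:
  P_R1 = (12 - 6)²/1000 = 0.036 W
  P_R2 = (6 - 0)²/1000 = 0.036 W
P_total = P_R1 + P_R2 = 0.072 W

Final answer: 0.072 W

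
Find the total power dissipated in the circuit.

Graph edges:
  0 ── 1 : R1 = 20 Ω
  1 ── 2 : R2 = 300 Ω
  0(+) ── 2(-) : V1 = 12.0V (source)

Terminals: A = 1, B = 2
Nodal analysis, taking node 2 as the 0 V reference.
Source V1 fixes V_0 = 12 V.
KCL at each unknown node (sum of currents leaving = 0; resistances in Ω):
  Node 1: (V_1 - 12)/20 + (V_1 - 0)/300 = 0
Collecting terms: 0.05333 × V_1 = 0.6  =>  V_1 = 11.25 V
Power in each resistor, P = (ΔV)²/R:
  P_R1 = (12 - 11.25)²/20 = 0.02813 W
  P_R2 = (11.25 - 0)²/300 = 0.4219 W
P_total = P_R1 + P_R2 = 0.45 W

Final answer: 0.45 W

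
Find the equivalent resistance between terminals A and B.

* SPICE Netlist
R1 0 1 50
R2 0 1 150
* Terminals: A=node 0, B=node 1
Reduce the network between node 0 (A) and node 1 (B) by series/parallel combination:
  Rp1 = R1 ‖ R2 (parallel, both between nodes 0 and 1) = 1/(1/50 + 1/150) = 37.5 Ω
R_eq = 37.5 Ω

Final answer: 37.5 Ω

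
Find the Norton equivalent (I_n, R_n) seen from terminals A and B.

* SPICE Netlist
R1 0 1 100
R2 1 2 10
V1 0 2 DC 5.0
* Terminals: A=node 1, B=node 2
Find the Thévenin equivalent first; then I_n = V_th/R_th and R_n = R_th.
Step 1 — V_th is the open-circuit voltage V_A - V_B (nothing connected across the terminals).
Nodal analysis, taking node 2 as the 0 V reference.
Source V1 fixes V_0 = 5 V.
KCL at each unknown node (sum of currents leaving = 0; resistances in Ω):
  Node 1: (V_1 - 5)/100 + (V_1 - 0)/10 = 0
Collecting terms: 0.11 × V_1 = 0.05  =>  V_1 = 0.4545 V
V_th = V_1 - V_2 = 0.4545 - 0 = 0.4545 V
Step 2 — R_th: zero the source — replace V1 by a short circuit (node 2 merges into node 0) — and find the resistance seen between A (node 1) and B (node 0).
Reduce the network between node 1 (A) and node 0 (B) by series/parallel combination:
  Rp1 = R1 ‖ R2 (parallel, both between nodes 0 and 1) = 1/(1/100 + 1/10) = 9.091 Ω
R_th = 9.091 Ω
I_n = V_th/R_th = 0.4545/9.091 = 0.05 A, and R_n = R_th = 9.091 Ω

Final answer: I_n = 0.05 A, R_n = 9.091 Ω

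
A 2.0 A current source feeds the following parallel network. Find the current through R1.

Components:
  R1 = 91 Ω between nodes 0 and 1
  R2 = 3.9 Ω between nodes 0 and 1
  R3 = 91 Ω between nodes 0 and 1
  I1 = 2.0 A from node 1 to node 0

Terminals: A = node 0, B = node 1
All resistors sit directly between nodes 0 and 1, so they are in parallel and share one voltage V; the full source current 2 A splits among them.
1/R_par = 1/91 + 1/3.9 + 1/91 = 0.2784 S  =>  R_par = 3.592 Ω
V = I × R_par = 2 × 3.592 = 7.184 V
I_R1 = V/R1 = 7.184/91 = 0.07895 A

Final answer: 0.07895 A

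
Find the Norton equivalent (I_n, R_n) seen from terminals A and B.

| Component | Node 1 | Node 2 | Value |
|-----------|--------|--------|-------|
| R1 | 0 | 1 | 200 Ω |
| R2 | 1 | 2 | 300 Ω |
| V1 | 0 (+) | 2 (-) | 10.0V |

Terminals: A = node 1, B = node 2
Find the Thévenin equivalent first; then I_n = V_th/R_th and R_n = R_th.
Step 1 — V_th is the open-circuit voltage V_A - V_B (nothing connected across the terminals).
Nodal analysis, taking node 2 as the 0 V reference.
Source V1 fixes V_0 = 10 V.
KCL at each unknown node (sum of currents leaving = 0; resistances in Ω):
  Node 1: (V_1 - 10)/200 + (V_1 - 0)/300 = 0
Collecting terms: 0.008333 × V_1 = 0.05  =>  V_1 = 6 V
V_th = V_1 - V_2 = 6 - 0 = 6 V
Step 2 — R_th: zero the source — replace V1 by a short circuit (node 2 merges into node 0) — and find the resistance seen between A (node 1) and B (node 0).
Reduce the network between node 1 (A) and node 0 (B) by series/parallel combination:
  Rp1 = R1 ‖ R2 (parallel, both between nodes 0 and 1) = 1/(1/200 + 1/300) = 120 Ω
R_th = 120 Ω
I_n = V_th/R_th = 6/120 = 0.05 A, and R_n = R_th = 120 Ω

Final answer: I_n = 0.05 A, R_n = 120 Ω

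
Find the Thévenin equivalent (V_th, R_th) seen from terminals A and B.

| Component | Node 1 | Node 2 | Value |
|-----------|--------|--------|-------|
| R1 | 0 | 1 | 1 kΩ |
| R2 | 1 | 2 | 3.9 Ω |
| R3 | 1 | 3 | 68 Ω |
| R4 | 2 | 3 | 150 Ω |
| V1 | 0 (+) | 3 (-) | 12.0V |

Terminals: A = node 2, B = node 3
Step 1 — V_th is the open-circuit voltage V_A - V_B (nothing connected across the terminals).
Nodal analysis, taking node 3 as the 0 V reference.
Source V1 fixes V_0 = 12 V.
KCL at each unknown node (sum of currents leaving = 0; resistances in Ω):
  Node 1: (V_1 - 12)/1000 + (V_1 - V_2)/3.9 + (V_1 - 0)/68 = 0
  Node 2: (V_2 - V_1)/3.9 + (V_2 - 0)/150 = 0
Collecting terms (coefficients in siemens):
  0.2721·V_1 - 0.2564·V_2 = 0.012
  0.2631·V_2 - 0.2564·V_1 = 0
Determinant D = (0.2721)(0.2631) - (-0.2564)(-0.2564) = 0.005841
V_1 = [(0.012)(0.2631) - (-0.2564)(0)]/D = 0.5405 V
V_2 = [(0.2721)(0) - (0.012)(-0.2564)]/D = 0.5268 V
V_th = V_2 - V_3 = 0.5268 - 0 = 0.5268 V
Step 2 — R_th: zero the source — replace V1 by a short circuit (node 3 merges into node 0) — and find the resistance seen between A (node 2) and B (node 0).
Reduce the network between node 2 (A) and node 0 (B) by series/parallel combination:
  Rp1 = R1 ‖ R3 (parallel, both between nodes 0 and 1) = 1/(1/1000 + 1/68) = 63.67 Ω
  Rs1 = R2 + Rp1 (series, joined only at node 1) = 3.9 + 63.67 = 67.57 Ω
  Rp2 = R4 ‖ Rs1 (parallel, both between nodes 0 and 2) = 1/(1/150 + 1/67.57) = 46.59 Ω
R_th = 46.59 Ω

Final answer: V_th = 0.5268 V, R_th = 46.59 Ω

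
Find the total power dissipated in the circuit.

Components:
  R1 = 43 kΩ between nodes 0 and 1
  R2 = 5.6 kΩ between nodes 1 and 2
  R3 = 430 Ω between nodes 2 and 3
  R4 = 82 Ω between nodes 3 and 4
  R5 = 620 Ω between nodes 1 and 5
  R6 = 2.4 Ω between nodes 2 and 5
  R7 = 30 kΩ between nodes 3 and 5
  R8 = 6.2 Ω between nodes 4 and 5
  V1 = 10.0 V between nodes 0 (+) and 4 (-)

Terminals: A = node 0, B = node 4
Nodal analysis, taking node 4 as the 0 V reference.
Source V1 fixes V_0 = 10 V.
KCL at each unknown node (sum of currents leaving = 0; resistances in Ω):
  Node 1: (V_1 - 10)/43000 + (V_1 - V_2)/5600 + (V_1 - V_5)/620 = 0
  Node 2: (V_2 - V_1)/5600 + (V_2 - V_3)/430 + (V_2 - V_5)/2.4 = 0
  Node 3: (V_3 - V_2)/430 + (V_3 - 0)/82 + (V_3 - V_5)/30000 = 0
  Node 5: (V_5 - V_1)/620 + (V_5 - V_2)/2.4 + (V_5 - V_3)/30000 + (V_5 - 0)/6.2 = 0
Collecting terms (coefficients in siemens):
  0.001815·V_1 - 0.0001786·V_2 - 0.001613·V_5 = 0.0002326
  0.4192·V_2 - 0.0001786·V_1 - 0.002326·V_3 - 0.4167·V_5 = 0
  0.01455·V_3 - 0.002326·V_2 - 0.00003333·V_5 = 0
  0.5796·V_5 - 0.001613·V_1 - 0.4167·V_2 - 0.00003333·V_3 = 0
Solving these 4 simultaneous equations (Gaussian elimination) gives:
  V_1 = 0.1295 V, V_2 = 0.001453 V, V_3 = 0.0002355 V, V_5 = 0.001405 V
Power in each resistor, P = (ΔV)²/R:
  P_R1 = (10 - 0.1295)²/43000 = 0.002266 W
  P_R2 = (0.1295 - 0.001453)²/5600 = 0.00000293 W
  P_R3 = (0.001453 - 0.0002355)²/430 = 0.00000000345 W
  P_R4 = (0.0002355 - 0)²/82 = 0.0000000006762 W
  P_R5 = (0.1295 - 0.001405)²/620 = 0.00002648 W
  P_R6 = (0.001453 - 0.001405)²/2.4 = 0.0000000009639 W
  P_R7 = (0.0002355 - 0.001405)²/30000 = 0.00000000004562 W
  P_R8 = (0 - 0.001405)²/6.2 = 0.0000003186 W
P_total = P_R1 + P_R2 + P_R3 + P_R4 + P_R5 + P_R6 + P_R7 + P_R8 = 0.002295 W

Final answer: 0.002295 W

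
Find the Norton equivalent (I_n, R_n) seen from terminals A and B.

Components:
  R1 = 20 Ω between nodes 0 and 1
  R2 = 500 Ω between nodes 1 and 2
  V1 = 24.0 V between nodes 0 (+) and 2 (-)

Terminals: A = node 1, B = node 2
Find the Thévenin equivalent first; then I_n = V_th/R_th and R_n = R_th.
Step 1 — V_th is the open-circuit voltage V_A - V_B (nothing connected across the terminals).
Nodal analysis, taking node 2 as the 0 V reference.
Source V1 fixes V_0 = 24 V.
KCL at each unknown node (sum of currents leaving = 0; resistances in Ω):
  Node 1: (V_1 - 24)/20 + (V_1 - 0)/500 = 0
Collecting terms: 0.052 × V_1 = 1.2  =>  V_1 = 23.08 V
V_th = V_1 - V_2 = 23.08 - 0 = 23.08 V
Step 2 — R_th: zero the source — replace V1 by a short circuit (node 2 merges into node 0) — and find the resistance seen between A (node 1) and B (node 0).
Reduce the network between node 1 (A) and node 0 (B) by series/parallel combination:
  Rp1 = R1 ‖ R2 (parallel, both between nodes 0 and 1) = 1/(1/20 + 1/500) = 19.23 Ω
R_th = 19.23 Ω
I_n = V_th/R_th = 23.08/19.23 = 1.2 A, and R_n = R_th = 19.23 Ω

Final answer: I_n = 1.2 A, R_n = 19.23 Ω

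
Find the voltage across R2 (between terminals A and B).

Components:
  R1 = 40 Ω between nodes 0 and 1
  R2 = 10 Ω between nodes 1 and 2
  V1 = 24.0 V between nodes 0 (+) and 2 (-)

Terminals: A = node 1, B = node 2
R1 and R2 are in series across V1 (node 0 → node 1 → node 2), and the output A–B is taken across R2, so this is a voltage divider.
Series current: I = V1/(R1 + R2) = 24/(40 + 10) = 24/50 = 0.48 A
V_R2 = I × R2 = V1 × R2/(R1 + R2) = 24 × 10/50 = 4.8 V

Final answer: 4.8 V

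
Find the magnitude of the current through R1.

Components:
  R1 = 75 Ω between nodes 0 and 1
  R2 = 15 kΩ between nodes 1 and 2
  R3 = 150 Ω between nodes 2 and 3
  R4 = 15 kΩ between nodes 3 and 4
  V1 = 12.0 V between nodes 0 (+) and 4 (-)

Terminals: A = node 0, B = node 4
Nodal analysis, taking node 4 as the 0 V reference.
Source V1 fixes V_0 = 12 V.
KCL at each unknown node (sum of currents leaving = 0; resistances in Ω):
  Node 1: (V_1 - 12)/75 + (V_1 - V_2)/15000 = 0
  Node 2: (V_2 - V_1)/15000 + (V_2 - V_3)/150 = 0
  Node 3: (V_3 - V_2)/150 + (V_3 - 0)/15000 = 0
Collecting terms (coefficients in siemens):
  0.0134·V_1 - 0.00006667·V_2 = 0.16
  0.006733·V_2 - 0.00006667·V_1 - 0.006667·V_3 = 0
  0.006733·V_3 - 0.006667·V_2 = 0
Solving these 3 simultaneous equations (Gaussian elimination) gives:
  V_1 = 11.97 V, V_2 = 6.015 V, V_3 = 5.955 V
I_R1 = (V_0 - V_1)/R1 = (12 - 11.97)/75 = 0.000397 A
|I_R1| = 0.000397 A

Final answer: |I_R1| = 0.000397 A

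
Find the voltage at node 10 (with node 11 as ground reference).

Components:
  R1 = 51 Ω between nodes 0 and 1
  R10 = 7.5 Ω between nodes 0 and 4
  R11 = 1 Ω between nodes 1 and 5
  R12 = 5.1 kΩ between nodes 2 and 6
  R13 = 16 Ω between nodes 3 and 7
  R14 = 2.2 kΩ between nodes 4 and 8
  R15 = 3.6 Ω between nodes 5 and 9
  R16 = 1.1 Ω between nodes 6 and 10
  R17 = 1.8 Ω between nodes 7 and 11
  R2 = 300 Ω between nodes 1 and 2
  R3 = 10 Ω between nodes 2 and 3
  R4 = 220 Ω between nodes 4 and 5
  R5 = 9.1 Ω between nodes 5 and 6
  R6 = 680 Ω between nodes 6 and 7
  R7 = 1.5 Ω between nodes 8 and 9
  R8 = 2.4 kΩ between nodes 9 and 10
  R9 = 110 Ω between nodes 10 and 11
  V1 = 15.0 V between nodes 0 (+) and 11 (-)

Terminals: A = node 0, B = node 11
Nodal analysis, taking node 11 as the 0 V reference.
Source V1 fixes V_0 = 15 V.
KCL at each unknown node (sum of currents leaving = 0; resistances in Ω):
  Node 1: (V_1 - 15)/51 + (V_1 - V_2)/300 + (V_1 - V_5)/1 = 0
  Node 2: (V_2 - V_1)/300 + (V_2 - V_3)/10 + (V_2 - V_6)/5100 = 0
  Node 3: (V_3 - V_2)/10 + (V_3 - V_7)/16 = 0
  Node 4: (V_4 - V_5)/220 + (V_4 - 15)/7.5 + (V_4 - V_8)/2200 = 0
  Node 5: (V_5 - V_4)/220 + (V_5 - V_6)/9.1 + (V_5 - V_1)/1 + (V_5 - V_9)/3.6 = 0
  Node 6: (V_6 - V_5)/9.1 + (V_6 - V_7)/680 + (V_6 - V_2)/5100 + (V_6 - V_10)/1.1 = 0
  Node 7: (V_7 - V_6)/680 + (V_7 - V_3)/16 + (V_7 - 0)/1.8 = 0
  Node 8: (V_8 - V_9)/1.5 + (V_8 - V_4)/2200 = 0
  Node 9: (V_9 - V_8)/1.5 + (V_9 - V_10)/2400 + (V_9 - V_5)/3.6 = 0
  Node 10: (V_10 - V_9)/2400 + (V_10 - 0)/110 + (V_10 - V_6)/1.1 = 0
Collecting terms (coefficients in siemens):
  1.023·V_1 - 0.003333·V_2 - 1·V_5 = 0.2941
  0.1035·V_2 - 0.003333·V_1 - 0.1·V_3 - 0.0001961·V_6 = 0
  0.1625·V_3 - 0.1·V_2 - 0.0625·V_7 = 0
  0.1383·V_4 - 0.004545·V_5 - 0.0004545·V_8 = 2
  1.392·V_5 - 1·V_1 - 0.004545·V_4 - 0.1099·V_6 - 0.2778·V_9 = 0
  1.021·V_6 - 0.0001961·V_2 - 0.1099·V_5 - 0.001471·V_7 - 0.9091·V_10 = 0
  0.6195·V_7 - 0.0625·V_3 - 0.001471·V_6 = 0
  0.6671·V_8 - 0.0004545·V_4 - 0.6667·V_9 = 0
  0.9449·V_9 - 0.2778·V_5 - 0.6667·V_8 - 0.0004167·V_10 = 0
  0.9186·V_10 - 0.9091·V_6 - 0.0004167·V_9 = 0
Solving these 10 simultaneous equations (Gaussian elimination) gives:
  V_1 = 9.888 V, V_2 = 0.9003 V, V_3 = 0.5849 V, V_4 = 14.81 V
  V_5 = 9.818 V, V_6 = 8.955 V, V_7 = 0.08026 V, V_8 = 9.828 V
  V_9 = 9.825 V, V_10 = 8.867 V
The requested potential is V_10 = 8.867 V.

Final answer: V_10 = 8.867 V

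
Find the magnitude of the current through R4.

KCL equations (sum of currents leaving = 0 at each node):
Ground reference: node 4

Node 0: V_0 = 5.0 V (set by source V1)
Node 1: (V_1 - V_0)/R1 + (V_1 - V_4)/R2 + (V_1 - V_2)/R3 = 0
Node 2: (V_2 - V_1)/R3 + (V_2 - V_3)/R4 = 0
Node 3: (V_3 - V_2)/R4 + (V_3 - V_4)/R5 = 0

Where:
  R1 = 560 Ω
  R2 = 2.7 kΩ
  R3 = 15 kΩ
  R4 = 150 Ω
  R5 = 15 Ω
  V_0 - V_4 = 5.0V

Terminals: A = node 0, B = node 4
Nodal analysis, taking node 4 as the 0 V reference.
Source V1 fixes V_0 = 5 V.
KCL at each unknown node (sum of currents leaving = 0; resistances in Ω):
  Node 1: (V_1 - 5)/560 + (V_1 - 0)/2700 + (V_1 - V_2)/15000 = 0
  Node 2: (V_2 - V_1)/15000 + (V_2 - V_3)/150 = 0
  Node 3: (V_3 - V_2)/150 + (V_3 - 0)/15 = 0
Collecting terms (coefficients in siemens):
  0.002223·V_1 - 0.00006667·V_2 = 0.008929
  0.006733·V_2 - 0.00006667·V_1 - 0.006667·V_3 = 0
  0.07333·V_3 - 0.006667·V_2 = 0
Solving these 3 simultaneous equations (Gaussian elimination) gives:
  V_1 = 4.018 V, V_2 = 0.04372 V, V_3 = 0.003974 V
I_R4 = (V_2 - V_3)/R4 = (0.04372 - 0.003974)/150 = 0.000265 A
|I_R4| = 0.000265 A

Final answer: |I_R4| = 0.000265 A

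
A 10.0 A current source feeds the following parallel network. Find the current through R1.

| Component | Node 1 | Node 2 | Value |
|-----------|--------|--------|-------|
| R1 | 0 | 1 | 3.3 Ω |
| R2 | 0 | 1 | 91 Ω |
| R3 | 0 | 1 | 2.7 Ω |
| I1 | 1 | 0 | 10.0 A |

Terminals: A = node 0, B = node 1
All resistors sit directly between nodes 0 and 1, so they are in parallel and share one voltage V; the full source current 10 A splits among them.
1/R_par = 1/3.3 + 1/91 + 1/2.7 = 0.6844 S  =>  R_par = 1.461 Ω
V = I × R_par = 10 × 1.461 = 14.61 V
I_R1 = V/R1 = 14.61/3.3 = 4.428 A

Final answer: 4.428 A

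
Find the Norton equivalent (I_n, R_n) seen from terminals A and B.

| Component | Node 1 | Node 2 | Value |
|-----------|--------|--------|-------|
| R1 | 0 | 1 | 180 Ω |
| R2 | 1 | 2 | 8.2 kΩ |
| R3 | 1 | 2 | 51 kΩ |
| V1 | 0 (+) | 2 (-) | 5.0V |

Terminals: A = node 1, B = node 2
Find the Thévenin equivalent first; then I_n = V_th/R_th and R_n = R_th.
Step 1 — V_th is the open-circuit voltage V_A - V_B (nothing connected across the terminals).
Nodal analysis, taking node 2 as the 0 V reference.
Source V1 fixes V_0 = 5 V.
KCL at each unknown node (sum of currents leaving = 0; resistances in Ω):
  Node 1: (V_1 - 5)/180 + (V_1 - 0)/8200 + (V_1 - 0)/51000 = 0
Collecting terms: 0.005697 × V_1 = 0.02778  =>  V_1 = 4.876 V
V_th = V_1 - V_2 = 4.876 - 0 = 4.876 V
Step 2 — R_th: zero the source — replace V1 by a short circuit (node 2 merges into node 0) — and find the resistance seen between A (node 1) and B (node 0).
Reduce the network between node 1 (A) and node 0 (B) by series/parallel combination:
  Rp1 = R1 ‖ R2 ‖ R3 (parallel, all between nodes 0 and 1) = 1/(1/180 + 1/8200 + 1/51000) = 175.5 Ω
R_th = 175.5 Ω
I_n = V_th/R_th = 4.876/175.5 = 0.02778 A, and R_n = R_th = 175.5 Ω

Final answer: I_n = 0.02778 A, R_n = 175.5 Ω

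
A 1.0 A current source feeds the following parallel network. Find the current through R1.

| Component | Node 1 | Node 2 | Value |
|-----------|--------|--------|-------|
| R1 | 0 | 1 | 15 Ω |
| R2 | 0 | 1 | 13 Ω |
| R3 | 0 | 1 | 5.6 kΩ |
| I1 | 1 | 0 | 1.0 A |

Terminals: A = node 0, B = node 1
All resistors sit directly between nodes 0 and 1, so they are in parallel and share one voltage V; the full source current 1 A splits among them.
1/R_par = 1/15 + 1/13 + 1/5600 = 0.1438 S  =>  R_par = 6.956 Ω
V = I × R_par = 1 × 6.956 = 6.956 V
I_R1 = V/R1 = 6.956/15 = 0.4637 A

Final answer: 0.4637 A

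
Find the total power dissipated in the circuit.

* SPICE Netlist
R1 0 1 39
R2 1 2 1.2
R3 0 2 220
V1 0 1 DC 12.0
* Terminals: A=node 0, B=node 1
Nodal analysis, taking node 1 as the 0 V reference.
Source V1 fixes V_0 = 12 V.
KCL at each unknown node (sum of currents leaving = 0; resistances in Ω):
  Node 2: (V_2 - 0)/1.2 + (V_2 - 12)/220 = 0
Collecting terms: 0.8379 × V_2 = 0.05455  =>  V_2 = 0.0651 V
Power in each resistor, P = (ΔV)²/R:
  P_R1 = (12 - 0)²/39 = 3.692 W
  P_R2 = (0 - 0.0651)²/1.2 = 0.003532 W
  P_R3 = (12 - 0.0651)²/220 = 0.6475 W
P_total = P_R1 + P_R2 + P_R3 = 4.343 W

Final answer: 4.343 W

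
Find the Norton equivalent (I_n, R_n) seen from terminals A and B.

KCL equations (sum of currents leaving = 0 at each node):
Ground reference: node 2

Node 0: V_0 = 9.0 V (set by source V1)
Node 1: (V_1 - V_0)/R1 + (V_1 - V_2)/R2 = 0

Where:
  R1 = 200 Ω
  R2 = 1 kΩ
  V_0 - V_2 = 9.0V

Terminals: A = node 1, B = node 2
Find the Thévenin equivalent first; then I_n = V_th/R_th and R_n = R_th.
Step 1 — V_th is the open-circuit voltage V_A - V_B (nothing connected across the terminals).
Nodal analysis, taking node 2 as the 0 V reference.
Source V1 fixes V_0 = 9 V.
KCL at each unknown node (sum of currents leaving = 0; resistances in Ω):
  Node 1: (V_1 - 9)/200 + (V_1 - 0)/1000 = 0
Collecting terms: 0.006 × V_1 = 0.045  =>  V_1 = 7.5 V
V_th = V_1 - V_2 = 7.5 - 0 = 7.5 V
Step 2 — R_th: zero the source — replace V1 by a short circuit (node 2 merges into node 0) — and find the resistance seen between A (node 1) and B (node 0).
Reduce the network between node 1 (A) and node 0 (B) by series/parallel combination:
  Rp1 = R1 ‖ R2 (parallel, both between nodes 0 and 1) = 1/(1/200 + 1/1000) = 166.7 Ω
R_th = 166.7 Ω
I_n = V_th/R_th = 7.5/166.7 = 0.045 A, and R_n = R_th = 166.7 Ω

Final answer: I_n = 0.045 A, R_n = 166.7 Ω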